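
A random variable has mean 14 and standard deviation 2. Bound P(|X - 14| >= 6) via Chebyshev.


k = 6/2 = 3
Chebyshev: P(|X-mu| >= k*sigma) <= 1/k^2 = 1/3^2 = 1/9

1/9


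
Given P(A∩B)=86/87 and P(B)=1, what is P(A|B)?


P(A|B) = P(A∩B)/P(B) = (86/87)/(87/87) = 86/87

86/87


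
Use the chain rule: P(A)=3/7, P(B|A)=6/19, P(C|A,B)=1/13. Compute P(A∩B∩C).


P(A∩B∩C) = P(A) * P(B|A) * P(C|A∩B)
= 3/7 * 6/19 * 1/13
= 18/133 * 1/13 = 18/1729

18/1729


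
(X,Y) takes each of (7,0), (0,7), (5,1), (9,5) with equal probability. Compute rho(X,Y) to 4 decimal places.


Cov(X,Y) = -4.5625, Var(X) = 11.1875, Var(Y) = 8.1875
rho = Cov/(sqrt(VarX)*sqrt(VarY)) = -0.4767

-0.4767


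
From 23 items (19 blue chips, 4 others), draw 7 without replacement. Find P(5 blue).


P(X=5) = C(19,5)*C(4,2) / C(23,7)
= 11628*6 / 245157
= 69768/245157 = 72/253

72/253


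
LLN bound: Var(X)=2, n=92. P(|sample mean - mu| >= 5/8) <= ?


Var(Xbar) = Var(X)/n = 2/92
Chebyshev: P(|Xbar-mu| >= 5/8) <= Var(Xbar)/(5/8)^2 = (1/46)/(25/64) = 32/575

32/575


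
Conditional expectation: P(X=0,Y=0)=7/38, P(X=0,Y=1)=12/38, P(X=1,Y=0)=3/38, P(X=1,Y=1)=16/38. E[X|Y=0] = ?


P(Y=0) = 10/38
E[X|Y=0] = (0*7 + 1*3)/10 = 3/10

3/10


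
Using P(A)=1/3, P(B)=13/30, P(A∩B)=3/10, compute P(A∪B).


P(A∪B) = P(A) + P(B) - P(A∩B)
= 1/3 + 13/30 - 3/10 = 7/15

7/15


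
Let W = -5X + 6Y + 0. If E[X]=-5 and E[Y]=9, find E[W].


E[-5X + 6Y + 0] = -5*E[X] + 6*E[Y] + 0
= (-5)*(-5) + (6)*(9) + (0)
= 25 + 54 + 0 = 79

79


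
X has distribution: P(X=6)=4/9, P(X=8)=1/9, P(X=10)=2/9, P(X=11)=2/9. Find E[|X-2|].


E[|X-2|] = sum(g(x)*P(x))
= 4*4/9 + 6*1/9 + 8*2/9 + 9*2/9
= 56/9

56/9


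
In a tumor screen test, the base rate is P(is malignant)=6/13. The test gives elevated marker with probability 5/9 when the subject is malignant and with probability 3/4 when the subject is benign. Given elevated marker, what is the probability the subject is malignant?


P(A) = P(A|B)P(B) + P(A|B')P(B') = 5/9*6/13 + 3/4*7/13 = 103/156
P(B|A) = P(A|B)P(B)/P(A) = (10/39)/(103/156) = 40/103

40/103


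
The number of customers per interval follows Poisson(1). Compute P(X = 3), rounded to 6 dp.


P(X=3) = e^(-1) * 1^3 / 3!
≈ 0.3678794412 * 1 / 6
≈ 0.061313

0.061313


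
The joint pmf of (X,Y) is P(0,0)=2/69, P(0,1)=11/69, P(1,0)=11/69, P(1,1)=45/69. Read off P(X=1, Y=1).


Read from table: P(X=1, Y=1) = 45/69 = 15/23

15/23


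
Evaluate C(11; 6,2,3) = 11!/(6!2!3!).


11! = 39916800
Denominator: 6!=720 * 2!=2 * 3!=6
Coefficient = 39916800 / 8640 = 4620

4620


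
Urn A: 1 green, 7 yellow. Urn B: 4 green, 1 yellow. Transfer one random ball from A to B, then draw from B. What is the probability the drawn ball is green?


P(transfer green) = 1/8; P(transfer yellow) = 7/8
If green transferred: Urn II has 5 green of 6, so P(green|green moved) = 5/6
If yellow transferred: Urn II has 4 green of 6, so P(green|yellow moved) = 2/3
By total probability: P(green) = 1/8*5/6 + 7/8*2/3 = 11/16

11/16


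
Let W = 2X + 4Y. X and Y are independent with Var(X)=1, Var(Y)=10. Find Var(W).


Independence => Cov(X,Y)=0
Var(2X + 4Y) = 2^2*Var(X) + 4^2*Var(Y)
= 4*1 + 16*10 = 164

164


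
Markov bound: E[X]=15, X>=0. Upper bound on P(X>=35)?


Markov: P(X >= a) <= E[X]/a
P(X >= 35) <= 15/35 = 3/7

3/7


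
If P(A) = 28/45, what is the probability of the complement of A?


P(A') = 1 - P(A) = 1 - 28/45 = 17/45

17/45


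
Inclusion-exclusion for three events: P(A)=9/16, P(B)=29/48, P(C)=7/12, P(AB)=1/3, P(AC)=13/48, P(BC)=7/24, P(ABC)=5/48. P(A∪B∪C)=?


P(A∪B∪C) = P(A)+P(B)+P(C) - P(AB)-P(AC)-P(BC) + P(ABC)
= 9/16+29/48+7/12 - 1/3-13/48-7/24 + 5/48
= 23/24

23/24


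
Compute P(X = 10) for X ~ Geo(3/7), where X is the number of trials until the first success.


P(X=10) = (1-p)^9 * p = (4/7)^9 * 3/7
= 262144/40353607 * 3/7 = 786432/282475249

786432/282475249


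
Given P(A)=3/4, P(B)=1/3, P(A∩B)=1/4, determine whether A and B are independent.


P(A)*P(B) = 3/4*1/3 = 1/4
P(A∩B) = 1/4, which equals P(A)P(B), so independent

Yes, A and B are independent


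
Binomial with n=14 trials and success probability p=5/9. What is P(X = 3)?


P(X=3) = C(14,3) * p^3 * (1-p)^11
= 364 * 125/729 * 4194304/31381059609
= 190840832000/22876792454961

190840832000/22876792454961


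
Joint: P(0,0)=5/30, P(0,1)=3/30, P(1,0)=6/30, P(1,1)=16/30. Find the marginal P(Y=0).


P(Y=0) = P(0,0)+P(1,0) = 5/30 + 6/30 = 11/30

11/30


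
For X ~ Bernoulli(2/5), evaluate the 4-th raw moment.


For Bernoulli: X in {0,1}
E[X^4] = 0^4*(1-2/5) + 1^4*2/5 = 2/5

2/5


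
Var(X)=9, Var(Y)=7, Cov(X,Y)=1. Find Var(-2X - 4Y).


Var(-2X - 4Y) = (-2)^2*Var(X) + (-4)^2*Var(Y) + 2*(-2)*(-4)*Cov(X,Y)
= 4*9 + 16*7 + 16*1
= 36 + 112 + 16 = 164

164


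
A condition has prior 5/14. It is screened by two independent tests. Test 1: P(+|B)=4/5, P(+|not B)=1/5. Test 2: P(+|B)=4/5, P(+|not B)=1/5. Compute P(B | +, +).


After test 1: P(+) = 4/5*5/14 + 1/5*9/14 = 29/70
P(B|+) = (2/7)/(29/70) = 20/29
After test 2 (use post1 as new prior): P(+) = 4/5*20/29 + 1/5*9/29 = 89/145
P(B|+,+) = (16/29)/(89/145) = 80/89

80/89


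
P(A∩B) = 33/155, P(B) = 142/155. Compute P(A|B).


P(A|B) = P(A∩B)/P(B) = (33/155)/(142/155) = 33/142

33/142


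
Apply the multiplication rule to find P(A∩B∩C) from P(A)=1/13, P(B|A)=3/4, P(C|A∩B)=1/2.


P(A∩B∩C) = P(A) * P(B|A) * P(C|A∩B)
= 1/13 * 3/4 * 1/2
= 3/52 * 1/2 = 3/104

3/104


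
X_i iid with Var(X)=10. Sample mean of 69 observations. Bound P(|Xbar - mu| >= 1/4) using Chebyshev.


Var(Xbar) = Var(X)/n = 10/69
Chebyshev: P(|Xbar-mu| >= 1/4) <= Var(Xbar)/(1/4)^2 = (10/69)/(1/16) = 160/69
Bound exceeds 1, so trivial bound: 1

1


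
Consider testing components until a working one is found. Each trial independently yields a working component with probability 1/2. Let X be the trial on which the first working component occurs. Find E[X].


For geometric (trials until first success), E[X] = 1/p = 1/(1/2) = 2

2


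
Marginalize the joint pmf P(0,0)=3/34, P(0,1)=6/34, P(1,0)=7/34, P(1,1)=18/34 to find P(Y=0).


P(Y=0) = P(0,0)+P(1,0) = 3/34 + 7/34 = 10/34 = 5/17

5/17


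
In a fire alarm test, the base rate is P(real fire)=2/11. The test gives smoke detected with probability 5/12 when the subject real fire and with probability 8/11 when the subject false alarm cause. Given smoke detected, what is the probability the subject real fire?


P(A) = P(A|B)P(B) + P(A|B')P(B') = 5/12*2/11 + 8/11*9/11 = 487/726
P(B|A) = P(A|B)P(B)/P(A) = (5/66)/(487/726) = 55/487

55/487


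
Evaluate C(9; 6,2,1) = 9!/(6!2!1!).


9! = 362880
Denominator: 6!=720 * 2!=2 * 1!=1
Coefficient = 362880 / 1440 = 252

252


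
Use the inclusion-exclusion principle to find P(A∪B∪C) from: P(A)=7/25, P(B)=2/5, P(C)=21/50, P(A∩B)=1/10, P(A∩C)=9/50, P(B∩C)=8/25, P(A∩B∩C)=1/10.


P(A∪B∪C) = P(A)+P(B)+P(C) - P(AB)-P(AC)-P(BC) + P(ABC)
= 7/25+2/5+21/50 - 1/10-9/50-8/25 + 1/10
= 3/5

3/5


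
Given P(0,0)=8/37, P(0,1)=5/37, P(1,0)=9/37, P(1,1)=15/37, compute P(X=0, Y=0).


Read from table: P(X=0, Y=0) = 8/37

8/37


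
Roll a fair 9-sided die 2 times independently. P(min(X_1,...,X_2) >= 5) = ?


P(min >= 5) = P(all X_i >= 5) = (P(X_1 >= 5))^2
= (5/9)^2 = 25/81

25/81


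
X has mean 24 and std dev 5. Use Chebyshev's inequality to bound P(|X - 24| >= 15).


k = 15/5 = 3
Chebyshev: P(|X-mu| >= k*sigma) <= 1/k^2 = 1/3^2 = 1/9

1/9


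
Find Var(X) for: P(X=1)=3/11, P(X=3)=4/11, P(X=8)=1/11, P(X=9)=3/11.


E[X] = 50/11, E[X^2] = 346/11
Var(X) = E[X^2] - (E[X])^2 = 346/11 - (50/11)^2 = 1306/121

1306/121


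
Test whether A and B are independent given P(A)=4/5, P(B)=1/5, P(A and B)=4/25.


P(A)*P(B) = 4/5*1/5 = 4/25
P(A∩B) = 4/25, which equals P(A)P(B), so independent

Yes, A and B are independent


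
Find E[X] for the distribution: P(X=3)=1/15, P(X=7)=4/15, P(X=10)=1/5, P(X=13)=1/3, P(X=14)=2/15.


E[X] = sum(x * P(x))
= 3*1/15 + 7*4/15 + 10*1/5 + 13*1/3 + 14*2/15
= 154/15

154/15


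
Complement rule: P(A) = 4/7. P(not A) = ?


P(A') = 1 - P(A) = 1 - 4/7 = 3/7

3/7


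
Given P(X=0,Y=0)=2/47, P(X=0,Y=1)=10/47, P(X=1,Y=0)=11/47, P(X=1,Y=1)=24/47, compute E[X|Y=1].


P(Y=1) = 34/47
E[X|Y=1] = (0*10 + 1*24)/34 = 24/34 = 12/17

12/17


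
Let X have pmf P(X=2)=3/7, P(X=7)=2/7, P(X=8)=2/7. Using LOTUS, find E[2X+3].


E[2X+3] = sum(g(x)*P(x))
= 7*3/7 + 17*2/7 + 19*2/7
= 93/7

93/7


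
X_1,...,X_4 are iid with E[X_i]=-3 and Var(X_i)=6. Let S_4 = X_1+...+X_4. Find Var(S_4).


By independence, Var(S_n) = n*Var(X_1) = 4*6 = 24

24


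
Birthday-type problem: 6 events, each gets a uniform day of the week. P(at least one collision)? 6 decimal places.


P(all different) = prod((7-i)/7 for i=0..5) = 0.042839
P(at least one match) = 1 - 0.042839 = 0.957161

0.957161


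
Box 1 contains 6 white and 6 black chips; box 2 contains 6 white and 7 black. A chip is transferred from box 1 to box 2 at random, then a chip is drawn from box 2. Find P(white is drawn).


P(transfer white) = 6/12 = 1/2; P(transfer black) = 1/2
If white transferred: Urn II has 7 white of 14, so P(white|white moved) = 1/2
If black transferred: Urn II has 6 white of 14, so P(white|black moved) = 3/7
By total probability: P(white) = 1/2*1/2 + 1/2*3/7 = 13/28

13/28


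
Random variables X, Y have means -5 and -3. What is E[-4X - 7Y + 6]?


E[-4X - 7Y + 6] = -4*E[X] - 7*E[Y] + 6
= (-4)*(-5) + (-7)*(-3) + (6)
= 20 + 21 + 6 = 47

47


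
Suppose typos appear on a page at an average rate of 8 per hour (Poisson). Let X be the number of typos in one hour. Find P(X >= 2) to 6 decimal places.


P(X>=2) = 1 - P(X<=1) = 1 - (e^(-8)*8^0/0! + e^(-8)*8^1/1!)
≈ 1 - (0.0003354626 + 0.0026837010)
= 1 - 0.0030191636 = 0.9969808364
≈ 0.996981

0.996981


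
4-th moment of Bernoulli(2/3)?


For Bernoulli: X in {0,1}
E[X^4] = 0^4*(1-2/3) + 1^4*2/3 = 2/3

2/3


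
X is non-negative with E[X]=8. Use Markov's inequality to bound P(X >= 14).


Markov: P(X >= a) <= E[X]/a
P(X >= 14) <= 8/14 = 4/7

4/7


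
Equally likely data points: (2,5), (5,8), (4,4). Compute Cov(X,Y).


E[X]=11/3, E[Y]=17/3, E[XY]=22
Cov(X,Y) = E[XY] - E[X]E[Y] = 22 - 11/3*17/3 = 11/9

11/9


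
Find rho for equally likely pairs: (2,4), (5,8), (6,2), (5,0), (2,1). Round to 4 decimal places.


Cov(X,Y) = 0.4000, Var(X) = 2.8000, Var(Y) = 8.0000
rho = Cov/(sqrt(VarX)*sqrt(VarY)) = 0.0845

0.0845


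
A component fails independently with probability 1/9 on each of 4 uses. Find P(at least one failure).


P(at least one) = 1 - P(none)
P(none) = (1 - 1/9)^4 = (8/9)^4 = 4096/6561
P(at least one) = 1 - 4096/6561 = 2465/6561

2465/6561


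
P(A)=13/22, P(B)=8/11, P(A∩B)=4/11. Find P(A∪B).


P(A∪B) = P(A) + P(B) - P(A∩B)
= 13/22 + 8/11 - 4/11 = 21/22

21/22


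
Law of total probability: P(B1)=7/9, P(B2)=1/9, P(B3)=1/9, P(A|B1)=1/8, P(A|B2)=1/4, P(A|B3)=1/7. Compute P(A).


P(A) = P(A|B1)P(B1) + P(A|B2)P(B2) + P(A|B3)P(B3)
= 1/8*7/9 + 1/4*1/9 + 1/7*1/9
= 7/72 + 1/36 + 1/63 = 71/504

71/504


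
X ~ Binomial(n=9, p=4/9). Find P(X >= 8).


P(X>=8) = P(X=8) + P(X=9)
= 327680/43046721 + 262144/387420489
= 3211264/387420489

3211264/387420489


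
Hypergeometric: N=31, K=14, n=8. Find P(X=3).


P(X=3) = C(14,3)*C(17,5) / C(31,8)
= 364*6188 / 7888725
= 2252432/7888725 = 173264/606825

173264/606825


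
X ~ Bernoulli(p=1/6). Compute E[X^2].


For Bernoulli: X in {0,1}
E[X^2] = 0^2*(1-1/6) + 1^2*1/6 = 1/6

1/6


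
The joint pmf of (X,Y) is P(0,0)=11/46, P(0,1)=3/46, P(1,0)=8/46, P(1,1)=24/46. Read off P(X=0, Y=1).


Read from table: P(X=0, Y=1) = 3/46

3/46


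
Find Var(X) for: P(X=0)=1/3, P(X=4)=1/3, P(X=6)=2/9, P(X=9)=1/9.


E[X] = 11/3, E[X^2] = 67/3
Var(X) = E[X^2] - (E[X])^2 = 67/3 - (11/3)^2 = 80/9

80/9


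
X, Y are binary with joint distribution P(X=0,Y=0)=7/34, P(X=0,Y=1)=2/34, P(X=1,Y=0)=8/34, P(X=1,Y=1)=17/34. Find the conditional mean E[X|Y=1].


P(Y=1) = 19/34
E[X|Y=1] = (0*2 + 1*17)/19 = 17/19

17/19


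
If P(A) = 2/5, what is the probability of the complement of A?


P(A') = 1 - P(A) = 1 - 2/5 = 3/5

3/5


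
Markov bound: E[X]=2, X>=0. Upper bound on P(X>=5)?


Markov: P(X >= a) <= E[X]/a
P(X >= 5) <= 2/5

2/5


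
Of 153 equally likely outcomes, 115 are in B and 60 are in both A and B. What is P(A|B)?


P(A|B) = P(A∩B)/P(B) = (60/153)/(115/153) = 60/115 = 12/23

12/23


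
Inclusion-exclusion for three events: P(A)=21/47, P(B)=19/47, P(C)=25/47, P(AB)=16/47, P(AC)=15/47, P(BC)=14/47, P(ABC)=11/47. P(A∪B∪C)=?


P(A∪B∪C) = P(A)+P(B)+P(C) - P(AB)-P(AC)-P(BC) + P(ABC)
= 21/47+19/47+25/47 - 16/47-15/47-14/47 + 11/47
= 31/47

31/47


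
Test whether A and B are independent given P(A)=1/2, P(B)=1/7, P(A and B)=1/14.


P(A)*P(B) = 1/2*1/7 = 1/14
P(A∩B) = 1/14, which equals P(A)P(B), so independent

Yes, A and B are independent


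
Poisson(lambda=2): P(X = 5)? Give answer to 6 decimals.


P(X=5) = e^(-2) * 2^5 / 5!
≈ 0.1353352832 * 32 / 120
≈ 0.036089

0.036089


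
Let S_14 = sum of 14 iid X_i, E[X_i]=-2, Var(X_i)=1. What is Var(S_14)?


By independence, Var(S_n) = n*Var(X_1) = 14*1 = 14

14


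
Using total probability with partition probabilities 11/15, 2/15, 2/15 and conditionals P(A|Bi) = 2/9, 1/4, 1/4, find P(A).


P(A) = P(A|B1)P(B1) + P(A|B2)P(B2) + P(A|B3)P(B3)
= 2/9*11/15 + 1/4*2/15 + 1/4*2/15
= 22/135 + 1/30 + 1/30 = 31/135

31/135


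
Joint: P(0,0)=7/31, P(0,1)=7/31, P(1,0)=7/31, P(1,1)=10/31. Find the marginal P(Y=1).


P(Y=1) = P(0,1)+P(1,1) = 7/31 + 10/31 = 17/31

17/31


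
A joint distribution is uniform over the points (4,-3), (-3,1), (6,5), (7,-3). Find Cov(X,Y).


E[X]=7/2, E[Y]=0, E[XY]=-3/2
Cov(X,Y) = E[XY] - E[X]E[Y] = -3/2 - 7/2*0 = -3/2

-3/2


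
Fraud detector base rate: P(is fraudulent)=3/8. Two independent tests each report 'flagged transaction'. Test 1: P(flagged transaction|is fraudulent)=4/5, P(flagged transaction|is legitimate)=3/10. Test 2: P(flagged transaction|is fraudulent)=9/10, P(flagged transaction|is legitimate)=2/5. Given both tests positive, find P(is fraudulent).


After test 1: P(+) = 4/5*3/8 + 3/10*5/8 = 39/80
P(B|+) = (3/10)/(39/80) = 8/13
After test 2 (use post1 as new prior): P(+) = 9/10*8/13 + 2/5*5/13 = 46/65
P(B|+,+) = (36/65)/(46/65) = 18/23

18/23


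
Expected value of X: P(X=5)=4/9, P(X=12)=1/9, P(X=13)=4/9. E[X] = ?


E[X] = sum(x * P(x))
= 5*4/9 + 12*1/9 + 13*4/9
= 28/3

28/3


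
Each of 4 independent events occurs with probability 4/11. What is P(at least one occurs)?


P(at least one) = 1 - P(none)
P(none) = (1 - 4/11)^4 = (7/11)^4 = 2401/14641
P(at least one) = 1 - 2401/14641 = 12240/14641

12240/14641


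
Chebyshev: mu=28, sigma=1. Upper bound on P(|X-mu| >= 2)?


k = 2/1 = 2
Chebyshev: P(|X-mu| >= k*sigma) <= 1/k^2 = 1/2^2 = 1/4

1/4


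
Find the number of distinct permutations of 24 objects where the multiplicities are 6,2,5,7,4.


24! = 620448401733239439360000
Denominator: 6!=720 * 2!=2 * 5!=120 * 7!=5040 * 4!=24
Coefficient = 620448401733239439360000 / 20901888000 = 29683844910720

29683844910720


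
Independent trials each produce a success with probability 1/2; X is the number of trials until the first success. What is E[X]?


For geometric (trials until first success), E[X] = 1/p = 1/(1/2) = 2

2


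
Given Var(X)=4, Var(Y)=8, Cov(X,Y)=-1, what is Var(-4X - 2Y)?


Var(-4X - 2Y) = (-4)^2*Var(X) + (-2)^2*Var(Y) + 2*(-4)*(-2)*Cov(X,Y)
= 16*4 + 4*8 + 16*(-1)
= 64 + 32 - 16 = 80

80


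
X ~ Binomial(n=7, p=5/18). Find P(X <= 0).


P(X<=0) = P(X=0)
= 62748517/612220032
= 62748517/612220032

62748517/612220032


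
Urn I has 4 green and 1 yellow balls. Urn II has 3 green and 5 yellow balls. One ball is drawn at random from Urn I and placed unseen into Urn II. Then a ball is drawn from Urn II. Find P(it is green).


P(transfer green) = 4/5; P(transfer yellow) = 1/5
If green transferred: Urn II has 4 green of 9, so P(green|green moved) = 4/9
If yellow transferred: Urn II has 3 green of 9, so P(green|yellow moved) = 1/3
By total probability: P(green) = 4/5*4/9 + 1/5*1/3 = 19/45

19/45


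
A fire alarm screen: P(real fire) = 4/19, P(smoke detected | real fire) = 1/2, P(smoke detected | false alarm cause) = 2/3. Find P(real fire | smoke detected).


P(A) = P(A|B)P(B) + P(A|B')P(B') = 1/2*4/19 + 2/3*15/19 = 12/19
P(B|A) = P(A|B)P(B)/P(A) = (2/19)/(12/19) = 1/6

1/6


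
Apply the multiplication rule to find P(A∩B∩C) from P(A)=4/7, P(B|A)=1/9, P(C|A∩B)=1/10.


P(A∩B∩C) = P(A) * P(B|A) * P(C|A∩B)
= 4/7 * 1/9 * 1/10
= 4/63 * 1/10 = 2/315

2/315


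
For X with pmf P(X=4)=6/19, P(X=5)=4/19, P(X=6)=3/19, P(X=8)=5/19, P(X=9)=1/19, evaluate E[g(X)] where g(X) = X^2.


E[X^2] = sum(g(x)*P(x))
= 16*6/19 + 25*4/19 + 36*3/19 + 64*5/19 + 81*1/19
= 705/19

705/19


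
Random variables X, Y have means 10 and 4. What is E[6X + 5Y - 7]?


E[6X + 5Y - 7] = 6*E[X] + 5*E[Y] - 7
= (6)*(10) + (5)*(4) + (-7)
= 60 + 20 - 7 = 73

73


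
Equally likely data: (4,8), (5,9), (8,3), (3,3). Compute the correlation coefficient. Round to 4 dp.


Cov(X,Y) = -1.2500, Var(X) = 3.5000, Var(Y) = 7.6875
rho = Cov/(sqrt(VarX)*sqrt(VarY)) = -0.2410

-0.2410


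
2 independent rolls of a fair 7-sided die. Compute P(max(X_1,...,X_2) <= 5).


P(max <= 5) = P(all X_i <= 5) = (P(X_1 <= 5))^2
= (5/7)^2 = 25/49

25/49


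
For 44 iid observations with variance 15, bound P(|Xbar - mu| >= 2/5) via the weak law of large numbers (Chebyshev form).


Var(Xbar) = Var(X)/n = 15/44
Chebyshev: P(|Xbar-mu| >= 2/5) <= Var(Xbar)/(2/5)^2 = (15/44)/(4/25) = 375/176
Bound exceeds 1, so trivial bound: 1

1


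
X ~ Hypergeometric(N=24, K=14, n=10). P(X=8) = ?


P(X=8) = C(14,8)*C(10,2) / C(24,10)
= 3003*45 / 1961256
= 135135/1961256 = 4095/59432

4095/59432


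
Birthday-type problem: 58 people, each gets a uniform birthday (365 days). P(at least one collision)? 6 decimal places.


P(all different) = prod((365-i)/365 for i=0..57) = 0.008335
P(at least one match) = 1 - 0.008335 = 0.991665

0.991665


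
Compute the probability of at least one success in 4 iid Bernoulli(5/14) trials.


P(at least one) = 1 - P(none)
P(none) = (1 - 5/14)^4 = (9/14)^4 = 6561/38416
P(at least one) = 1 - 6561/38416 = 31855/38416

31855/38416


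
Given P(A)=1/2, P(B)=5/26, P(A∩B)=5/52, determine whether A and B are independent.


P(A)*P(B) = 1/2*5/26 = 5/52
P(A∩B) = 5/52, which equals P(A)P(B), so independent

Yes, A and B are independent


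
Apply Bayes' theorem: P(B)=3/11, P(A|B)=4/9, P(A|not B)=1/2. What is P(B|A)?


P(A) = P(A|B)P(B) + P(A|B')P(B') = 4/9*3/11 + 1/2*8/11 = 16/33
P(B|A) = P(A|B)P(B)/P(A) = (4/33)/(16/33) = 1/4

1/4


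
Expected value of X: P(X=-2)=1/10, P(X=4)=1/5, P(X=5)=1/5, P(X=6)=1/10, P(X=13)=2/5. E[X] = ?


E[X] = sum(x * P(x))
= -2*1/10 + 4*1/5 + 5*1/5 + 6*1/10 + 13*2/5
= 37/5

37/5


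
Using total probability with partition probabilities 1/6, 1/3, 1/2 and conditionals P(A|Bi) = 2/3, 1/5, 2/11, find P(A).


P(A) = P(A|B1)P(B1) + P(A|B2)P(B2) + P(A|B3)P(B3)
= 2/3*1/6 + 1/5*1/3 + 2/11*1/2
= 1/9 + 1/15 + 1/11 = 133/495

133/495


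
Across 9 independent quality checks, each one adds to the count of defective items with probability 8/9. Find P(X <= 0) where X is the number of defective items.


P(X<=0) = P(X=0)
= 1/387420489
= 1/387420489

1/387420489


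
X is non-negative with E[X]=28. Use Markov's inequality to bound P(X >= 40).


Markov: P(X >= a) <= E[X]/a
P(X >= 40) <= 28/40 = 7/10

7/10


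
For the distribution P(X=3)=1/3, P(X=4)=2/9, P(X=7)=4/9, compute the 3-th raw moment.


E[X^3] = sum(x^3 * P(x))
= 27*1/3 + 64*2/9 + 343*4/9
= 527/3

527/3


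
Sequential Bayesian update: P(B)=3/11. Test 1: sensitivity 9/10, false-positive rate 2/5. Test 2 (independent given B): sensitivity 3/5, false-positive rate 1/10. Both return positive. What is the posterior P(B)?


After test 1: P(+) = 9/10*3/11 + 2/5*8/11 = 59/110
P(B|+) = (27/110)/(59/110) = 27/59
After test 2 (use post1 as new prior): P(+) = 3/5*27/59 + 1/10*32/59 = 97/295
P(B|+,+) = (81/295)/(97/295) = 81/97

81/97


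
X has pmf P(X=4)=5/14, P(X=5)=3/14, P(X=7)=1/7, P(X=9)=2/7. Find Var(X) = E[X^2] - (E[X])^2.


E[X] = 85/14, E[X^2] = 577/14
Var(X) = E[X^2] - (E[X])^2 = 577/14 - (85/14)^2 = 853/196

853/196


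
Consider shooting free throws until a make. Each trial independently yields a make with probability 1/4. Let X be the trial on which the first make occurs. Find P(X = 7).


P(X=7) = (1-p)^6 * p = (3/4)^6 * 1/4
= 729/4096 * 1/4 = 729/16384

729/16384


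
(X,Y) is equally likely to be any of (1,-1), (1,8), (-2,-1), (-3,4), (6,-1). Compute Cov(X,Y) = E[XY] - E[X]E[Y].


E[X]=3/5, E[Y]=9/5, E[XY]=-9/5
Cov(X,Y) = E[XY] - E[X]E[Y] = -9/5 - 3/5*9/5 = -72/25

-72/25


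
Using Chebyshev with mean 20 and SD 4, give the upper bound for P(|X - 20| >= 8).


k = 8/4 = 2
Chebyshev: P(|X-mu| >= k*sigma) <= 1/k^2 = 1/2^2 = 1/4

1/4


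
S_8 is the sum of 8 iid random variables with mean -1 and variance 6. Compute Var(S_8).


By independence, Var(S_n) = n*Var(X_1) = 8*6 = 48

48


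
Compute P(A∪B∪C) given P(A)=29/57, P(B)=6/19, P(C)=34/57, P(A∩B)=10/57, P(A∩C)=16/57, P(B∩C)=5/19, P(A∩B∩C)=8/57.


P(A∪B∪C) = P(A)+P(B)+P(C) - P(AB)-P(AC)-P(BC) + P(ABC)
= 29/57+6/19+34/57 - 10/57-16/57-5/19 + 8/57
= 16/19

16/19


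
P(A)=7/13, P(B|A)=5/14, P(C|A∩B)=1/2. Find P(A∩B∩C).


P(A∩B∩C) = P(A) * P(B|A) * P(C|A∩B)
= 7/13 * 5/14 * 1/2
= 5/26 * 1/2 = 5/52

5/52


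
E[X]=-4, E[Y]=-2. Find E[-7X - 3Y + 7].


E[-7X - 3Y + 7] = -7*E[X] - 3*E[Y] + 7
= (-7)*(-4) + (-3)*(-2) + (7)
= 28 + 6 + 7 = 41

41


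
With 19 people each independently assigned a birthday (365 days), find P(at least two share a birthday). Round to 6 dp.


P(all different) = prod((365-i)/365 for i=0..18) = 0.620881
P(at least one match) = 1 - 0.620881 = 0.379119

0.379119


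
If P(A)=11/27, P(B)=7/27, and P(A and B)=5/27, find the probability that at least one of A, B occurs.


P(A∪B) = P(A) + P(B) - P(A∩B)
= 11/27 + 7/27 - 5/27 = 13/27

13/27


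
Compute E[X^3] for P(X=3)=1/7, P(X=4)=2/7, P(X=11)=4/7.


E[X^3] = sum(g(x)*P(x))
= 27*1/7 + 64*2/7 + 1331*4/7
= 5479/7

5479/7


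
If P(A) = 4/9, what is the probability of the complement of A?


P(A') = 1 - P(A) = 1 - 4/9 = 5/9

5/9


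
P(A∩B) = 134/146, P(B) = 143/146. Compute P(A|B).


P(A|B) = P(A∩B)/P(B) = (134/146)/(143/146) = 134/143

134/143


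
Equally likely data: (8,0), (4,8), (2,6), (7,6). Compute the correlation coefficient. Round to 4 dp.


Cov(X,Y) = -4.7500, Var(X) = 5.6875, Var(Y) = 9.0000
rho = Cov/(sqrt(VarX)*sqrt(VarY)) = -0.6639

-0.6639


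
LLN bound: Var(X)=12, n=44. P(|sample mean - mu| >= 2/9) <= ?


Var(Xbar) = Var(X)/n = 12/44
Chebyshev: P(|Xbar-mu| >= 2/9) <= Var(Xbar)/(2/9)^2 = (3/11)/(4/81) = 243/44
Bound exceeds 1, so trivial bound: 1

1


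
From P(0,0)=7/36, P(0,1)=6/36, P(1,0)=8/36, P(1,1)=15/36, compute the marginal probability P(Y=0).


P(Y=0) = P(0,0)+P(1,0) = 7/36 + 8/36 = 15/36 = 5/12

5/12


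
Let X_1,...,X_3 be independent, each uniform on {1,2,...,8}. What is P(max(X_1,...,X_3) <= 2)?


P(max <= 2) = P(all X_i <= 2) = (P(X_1 <= 2))^3
= (2/8)^3 = (1/4)^3 = 1/64

1/64


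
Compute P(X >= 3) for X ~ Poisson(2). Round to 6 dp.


P(X>=3) = 1 - P(X<=2) = 1 - (e^(-2)*2^0/0! + e^(-2)*2^1/1! + e^(-2)*2^2/2!)
≈ 1 - (0.1353352832 + 0.2706705665 + 0.2706705665)
= 1 - 0.6766764162 = 0.3233235838
≈ 0.323324

0.323324


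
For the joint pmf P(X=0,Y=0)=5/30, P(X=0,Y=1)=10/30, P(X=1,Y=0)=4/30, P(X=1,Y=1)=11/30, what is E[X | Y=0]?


P(Y=0) = 9/30
E[X|Y=0] = (0*5 + 1*4)/9 = 4/9

4/9


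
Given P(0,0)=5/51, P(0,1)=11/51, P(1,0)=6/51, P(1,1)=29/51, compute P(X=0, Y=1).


Read from table: P(X=0, Y=1) = 11/51

11/51


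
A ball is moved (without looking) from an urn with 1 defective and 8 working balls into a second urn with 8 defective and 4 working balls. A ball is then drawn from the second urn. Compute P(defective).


P(transfer defective) = 1/9; P(transfer working) = 8/9
If defective transferred: Urn II has 9 defective of 13, so P(defective|defective moved) = 9/13
If working transferred: Urn II has 8 defective of 13, so P(defective|working moved) = 8/13
By total probability: P(defective) = 1/9*9/13 + 8/9*8/13 = 73/117

73/117


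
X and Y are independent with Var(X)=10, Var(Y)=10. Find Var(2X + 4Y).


Independence => Cov(X,Y)=0
Var(2X + 4Y) = 2^2*Var(X) + 4^2*Var(Y)
= 4*10 + 16*10 = 200

200


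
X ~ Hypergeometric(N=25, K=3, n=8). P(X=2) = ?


P(X=2) = C(3,2)*C(22,6) / C(25,8)
= 3*74613 / 1081575
= 223839/1081575 = 119/575

119/575


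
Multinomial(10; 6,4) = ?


10! = 3628800
Denominator: 6!=720 * 4!=24
Coefficient = 3628800 / 17280 = 210

210


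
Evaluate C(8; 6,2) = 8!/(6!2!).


8! = 40320
Denominator: 6!=720 * 2!=2
Coefficient = 40320 / 1440 = 28

28


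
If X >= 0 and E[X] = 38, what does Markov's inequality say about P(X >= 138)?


Markov: P(X >= a) <= E[X]/a
P(X >= 138) <= 38/138 = 19/69

19/69


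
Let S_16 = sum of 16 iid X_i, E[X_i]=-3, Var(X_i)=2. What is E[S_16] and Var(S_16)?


E[S_n] = n*mu = 16*-3 = -48
Var(S_n) = n*sigma^2 = 16*2 = 32

E[S_16]=-48, Var(S_16)=32


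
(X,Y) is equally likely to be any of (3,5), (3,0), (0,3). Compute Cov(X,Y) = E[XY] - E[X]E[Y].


E[X]=2, E[Y]=8/3, E[XY]=5
Cov(X,Y) = E[XY] - E[X]E[Y] = 5 - 2*8/3 = -1/3

-1/3


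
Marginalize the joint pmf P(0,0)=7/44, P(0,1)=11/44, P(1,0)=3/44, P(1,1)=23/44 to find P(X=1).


P(X=1) = P(1,0)+P(1,1) = 3/44 + 23/44 = 26/44 = 13/22

13/22


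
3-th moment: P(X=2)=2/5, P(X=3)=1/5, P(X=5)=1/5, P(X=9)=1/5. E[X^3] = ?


E[X^3] = sum(x^3 * P(x))
= 8*2/5 + 27*1/5 + 125*1/5 + 729*1/5
= 897/5

897/5


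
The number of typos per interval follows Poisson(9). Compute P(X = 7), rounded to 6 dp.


P(X=7) = e^(-9) * 9^7 / 7!
≈ 0.0001234098041 * 4782969 / 5040
≈ 0.117116

0.117116


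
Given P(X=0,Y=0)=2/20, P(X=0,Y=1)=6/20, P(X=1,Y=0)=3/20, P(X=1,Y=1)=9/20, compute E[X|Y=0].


P(Y=0) = 5/20
E[X|Y=0] = (0*2 + 1*3)/5 = 3/5

3/5


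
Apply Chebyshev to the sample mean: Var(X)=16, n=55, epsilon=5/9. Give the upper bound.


Var(Xbar) = Var(X)/n = 16/55
Chebyshev: P(|Xbar-mu| >= 5/9) <= Var(Xbar)/(5/9)^2 = (16/55)/(25/81) = 1296/1375

1296/1375


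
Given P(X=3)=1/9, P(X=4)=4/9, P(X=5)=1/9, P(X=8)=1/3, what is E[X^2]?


E[X^2] = sum(g(x)*P(x))
= 9*1/9 + 16*4/9 + 25*1/9 + 64*1/3
= 290/9

290/9


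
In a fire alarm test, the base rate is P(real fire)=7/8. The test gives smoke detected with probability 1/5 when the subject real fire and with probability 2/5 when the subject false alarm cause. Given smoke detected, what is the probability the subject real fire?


P(A) = P(A|B)P(B) + P(A|B')P(B') = 1/5*7/8 + 2/5*1/8 = 9/40
P(B|A) = P(A|B)P(B)/P(A) = (7/40)/(9/40) = 7/9

7/9


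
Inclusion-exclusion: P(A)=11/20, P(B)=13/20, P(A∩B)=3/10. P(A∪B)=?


P(A∪B) = P(A) + P(B) - P(A∩B)
= 11/20 + 13/20 - 3/10 = 9/10

9/10


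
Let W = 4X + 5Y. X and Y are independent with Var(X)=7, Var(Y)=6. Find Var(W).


Independence => Cov(X,Y)=0
Var(4X + 5Y) = 4^2*Var(X) + 5^2*Var(Y)
= 16*7 + 25*6 = 262

262


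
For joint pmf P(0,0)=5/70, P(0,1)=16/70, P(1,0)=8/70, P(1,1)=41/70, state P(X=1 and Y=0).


Read from table: P(X=1, Y=0) = 8/70 = 4/35

4/35


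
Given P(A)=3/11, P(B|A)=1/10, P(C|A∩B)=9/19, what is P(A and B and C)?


P(A∩B∩C) = P(A) * P(B|A) * P(C|A∩B)
= 3/11 * 1/10 * 9/19
= 3/110 * 9/19 = 27/2090

27/2090


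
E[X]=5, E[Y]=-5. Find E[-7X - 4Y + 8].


E[-7X - 4Y + 8] = -7*E[X] - 4*E[Y] + 8
= (-7)*(5) + (-4)*(-5) + (8)
= -35 + 20 + 8 = -7

-7


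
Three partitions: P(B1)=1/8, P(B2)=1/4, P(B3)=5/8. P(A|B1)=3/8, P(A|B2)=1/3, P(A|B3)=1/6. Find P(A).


P(A) = P(A|B1)P(B1) + P(A|B2)P(B2) + P(A|B3)P(B3)
= 3/8*1/8 + 1/3*1/4 + 1/6*5/8
= 3/64 + 1/12 + 5/48 = 15/64

15/64


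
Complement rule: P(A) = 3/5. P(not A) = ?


P(A') = 1 - P(A) = 1 - 3/5 = 2/5

2/5


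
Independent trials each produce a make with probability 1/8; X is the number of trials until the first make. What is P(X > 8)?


P(X > 8) = P(first 8 trials all fail) = (1-p)^8 = (7/8)^8 = 5764801/16777216

5764801/16777216


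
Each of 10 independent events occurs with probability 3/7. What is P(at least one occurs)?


P(at least one) = 1 - P(none)
P(none) = (1 - 3/7)^10 = (4/7)^10 = 1048576/282475249
P(at least one) = 1 - 1048576/282475249 = 281426673/282475249

281426673/282475249


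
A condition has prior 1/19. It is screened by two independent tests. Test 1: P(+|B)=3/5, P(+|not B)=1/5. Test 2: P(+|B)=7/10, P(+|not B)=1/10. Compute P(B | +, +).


After test 1: P(+) = 3/5*1/19 + 1/5*18/19 = 21/95
P(B|+) = (3/95)/(21/95) = 1/7
After test 2 (use post1 as new prior): P(+) = 7/10*1/7 + 1/10*6/7 = 13/70
P(B|+,+) = (1/10)/(13/70) = 7/13

7/13


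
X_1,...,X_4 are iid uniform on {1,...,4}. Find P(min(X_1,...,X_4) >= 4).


P(min >= 4) = P(all X_i >= 4) = (P(X_1 >= 4))^4
= (1/4)^4 = 1/256

1/256


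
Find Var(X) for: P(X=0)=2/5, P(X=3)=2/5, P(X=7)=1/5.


E[X] = 13/5, E[X^2] = 67/5
Var(X) = E[X^2] - (E[X])^2 = 67/5 - (13/5)^2 = 166/25

166/25


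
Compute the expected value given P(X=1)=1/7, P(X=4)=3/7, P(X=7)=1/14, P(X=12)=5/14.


E[X] = sum(x * P(x))
= 1*1/7 + 4*3/7 + 7*1/14 + 12*5/14
= 93/14

93/14


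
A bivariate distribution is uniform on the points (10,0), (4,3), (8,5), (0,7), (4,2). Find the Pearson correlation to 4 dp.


Cov(X,Y) = -5.6800, Var(X) = 12.1600, Var(Y) = 5.8400
rho = Cov/(sqrt(VarX)*sqrt(VarY)) = -0.6740

-0.6740


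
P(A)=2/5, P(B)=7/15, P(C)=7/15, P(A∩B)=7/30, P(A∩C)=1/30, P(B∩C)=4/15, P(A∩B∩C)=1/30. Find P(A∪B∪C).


P(A∪B∪C) = P(A)+P(B)+P(C) - P(AB)-P(AC)-P(BC) + P(ABC)
= 2/5+7/15+7/15 - 7/30-1/30-4/15 + 1/30
= 5/6

5/6


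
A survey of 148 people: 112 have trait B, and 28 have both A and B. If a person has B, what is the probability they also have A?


P(A|B) = P(A∩B)/P(B) = (28/148)/(112/148) = 28/112 = 1/4

1/4


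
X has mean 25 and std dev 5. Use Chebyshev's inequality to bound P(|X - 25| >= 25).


k = 25/5 = 5
Chebyshev: P(|X-mu| >= k*sigma) <= 1/k^2 = 1/5^2 = 1/25

1/25


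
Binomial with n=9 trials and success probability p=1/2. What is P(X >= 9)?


P(X>=9) = P(X=9)
= 1/512
= 1/512

1/512


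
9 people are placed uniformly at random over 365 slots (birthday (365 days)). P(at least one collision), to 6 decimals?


P(all different) = prod((365-i)/365 for i=0..8) = 0.905376
P(at least one match) = 1 - 0.905376 = 0.094624

0.094624


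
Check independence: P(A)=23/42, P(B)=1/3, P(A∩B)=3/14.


P(A)*P(B) = 23/42*1/3 = 23/126
P(A∩B) = 3/14 != 23/126, so not independent

No, A and B are not independent


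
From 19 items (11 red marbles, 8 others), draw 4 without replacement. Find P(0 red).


P(X=0) = C(11,0)*C(8,4) / C(19,4)
= 1*70 / 3876
= 70/3876 = 35/1938

35/1938


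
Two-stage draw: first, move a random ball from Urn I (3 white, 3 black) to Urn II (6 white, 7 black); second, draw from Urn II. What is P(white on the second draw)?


P(transfer white) = 3/6 = 1/2; P(transfer black) = 1/2
If white transferred: Urn II has 7 white of 14, so P(white|white moved) = 1/2
If black transferred: Urn II has 6 white of 14, so P(white|black moved) = 3/7
By total probability: P(white) = 1/2*1/2 + 1/2*3/7 = 13/28

13/28


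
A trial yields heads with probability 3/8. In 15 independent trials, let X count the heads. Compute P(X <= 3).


P(X<=3) = P(X=0) + P(X=1) + P(X=2) + P(X=3)
= 30517578125/35184372088832 + 274658203125/35184372088832 + 1153564453125/35184372088832 + 2999267578125/35184372088832
= 1114501953125/8796093022208

1114501953125/8796093022208


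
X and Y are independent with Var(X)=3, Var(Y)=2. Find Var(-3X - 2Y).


Independence => Cov(X,Y)=0
Var(-3X - 2Y) = (-3)^2*Var(X) + (-2)^2*Var(Y)
= 9*3 + 4*2 = 35

35


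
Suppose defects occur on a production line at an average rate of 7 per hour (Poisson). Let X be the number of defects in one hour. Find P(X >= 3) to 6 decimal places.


P(X>=3) = 1 - P(X<=2) = 1 - (e^(-7)*7^0/0! + e^(-7)*7^1/1! + e^(-7)*7^2/2!)
≈ 1 - (0.0009118820 + 0.0063831738 + 0.0223411082)
= 1 - 0.0296361640 = 0.9703638360
≈ 0.970364

0.970364


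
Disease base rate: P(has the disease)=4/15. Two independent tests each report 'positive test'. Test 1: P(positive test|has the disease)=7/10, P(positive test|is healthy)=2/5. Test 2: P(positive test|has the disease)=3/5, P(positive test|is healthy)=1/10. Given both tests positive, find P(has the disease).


After test 1: P(+) = 7/10*4/15 + 2/5*11/15 = 12/25
P(B|+) = (14/75)/(12/25) = 7/18
After test 2 (use post1 as new prior): P(+) = 3/5*7/18 + 1/10*11/18 = 53/180
P(B|+,+) = (7/30)/(53/180) = 42/53

42/53


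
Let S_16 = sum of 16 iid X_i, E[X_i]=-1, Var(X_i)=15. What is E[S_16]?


E[S_n] = n*E[X_1] = 16*-1 = -16

-16


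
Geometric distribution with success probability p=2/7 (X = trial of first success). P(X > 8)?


P(X > 8) = P(first 8 trials all fail) = (1-p)^8 = (5/7)^8 = 390625/5764801

390625/5764801


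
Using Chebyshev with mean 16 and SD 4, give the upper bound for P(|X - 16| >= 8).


k = 8/4 = 2
Chebyshev: P(|X-mu| >= k*sigma) <= 1/k^2 = 1/2^2 = 1/4

1/4


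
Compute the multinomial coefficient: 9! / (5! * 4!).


9! = 362880
Denominator: 5!=120 * 4!=24
Coefficient = 362880 / 2880 = 126

126


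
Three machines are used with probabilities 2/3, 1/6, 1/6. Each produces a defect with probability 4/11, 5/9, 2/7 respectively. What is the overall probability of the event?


P(A) = P(A|B1)P(B1) + P(A|B2)P(B2) + P(A|B3)P(B3)
= 4/11*2/3 + 5/9*1/6 + 2/7*1/6
= 8/33 + 5/54 + 1/21 = 1591/4158

1591/4158


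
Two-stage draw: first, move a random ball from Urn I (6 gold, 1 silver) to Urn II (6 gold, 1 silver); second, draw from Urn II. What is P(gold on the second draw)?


P(transfer gold) = 6/7; P(transfer silver) = 1/7
If gold transferred: Urn II has 7 gold of 8, so P(gold|gold moved) = 7/8
If silver transferred: Urn II has 6 gold of 8, so P(gold|silver moved) = 3/4
By total probability: P(gold) = 6/7*7/8 + 1/7*3/4 = 6/7

6/7


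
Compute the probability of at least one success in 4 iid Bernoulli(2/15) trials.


P(at least one) = 1 - P(none)
P(none) = (1 - 2/15)^4 = (13/15)^4 = 28561/50625
P(at least one) = 1 - 28561/50625 = 22064/50625

22064/50625


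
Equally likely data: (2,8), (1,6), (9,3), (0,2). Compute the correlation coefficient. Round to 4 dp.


Cov(X,Y) = -2.0000, Var(X) = 12.5000, Var(Y) = 5.6875
rho = Cov/(sqrt(VarX)*sqrt(VarY)) = -0.2372

-0.2372


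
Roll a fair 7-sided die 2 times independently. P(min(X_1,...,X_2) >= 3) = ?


P(min >= 3) = P(all X_i >= 3) = (P(X_1 >= 3))^2
= (5/7)^2 = 25/49

25/49


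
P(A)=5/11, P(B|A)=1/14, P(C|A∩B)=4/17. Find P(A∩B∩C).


P(A∩B∩C) = P(A) * P(B|A) * P(C|A∩B)
= 5/11 * 1/14 * 4/17
= 5/154 * 4/17 = 10/1309

10/1309


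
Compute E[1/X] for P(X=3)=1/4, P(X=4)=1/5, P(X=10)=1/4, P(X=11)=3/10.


E[1/X] = sum(g(x)*P(x))
= 1/3*1/4 + 1/4*1/5 + 1/10*1/4 + 1/11*3/10
= 49/264

49/264


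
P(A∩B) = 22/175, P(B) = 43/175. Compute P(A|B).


P(A|B) = P(A∩B)/P(B) = (22/175)/(43/175) = 22/43

22/43


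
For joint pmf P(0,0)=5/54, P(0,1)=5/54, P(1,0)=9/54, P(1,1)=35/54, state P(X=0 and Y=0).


Read from table: P(X=0, Y=0) = 5/54

5/54


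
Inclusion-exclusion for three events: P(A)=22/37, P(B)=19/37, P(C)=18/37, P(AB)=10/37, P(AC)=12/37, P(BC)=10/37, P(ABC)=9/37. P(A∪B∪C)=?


P(A∪B∪C) = P(A)+P(B)+P(C) - P(AB)-P(AC)-P(BC) + P(ABC)
= 22/37+19/37+18/37 - 10/37-12/37-10/37 + 9/37
= 36/37

36/37


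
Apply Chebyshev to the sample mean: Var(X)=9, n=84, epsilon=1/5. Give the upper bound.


Var(Xbar) = Var(X)/n = 9/84
Chebyshev: P(|Xbar-mu| >= 1/5) <= Var(Xbar)/(1/5)^2 = (3/28)/(1/25) = 75/28
Bound exceeds 1, so trivial bound: 1

1


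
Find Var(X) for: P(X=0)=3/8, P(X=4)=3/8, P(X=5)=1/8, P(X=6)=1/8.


E[X] = 23/8, E[X^2] = 109/8
Var(X) = E[X^2] - (E[X])^2 = 109/8 - (23/8)^2 = 343/64

343/64


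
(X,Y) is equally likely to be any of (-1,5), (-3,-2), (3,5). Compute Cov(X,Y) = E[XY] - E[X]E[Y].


E[X]=-1/3, E[Y]=8/3, E[XY]=16/3
Cov(X,Y) = E[XY] - E[X]E[Y] = 16/3 + 1/3*8/3 = 56/9

56/9


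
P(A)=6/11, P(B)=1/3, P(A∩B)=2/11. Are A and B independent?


P(A)*P(B) = 6/11*1/3 = 2/11
P(A∩B) = 2/11, which equals P(A)P(B), so independent

Yes, A and B are independent


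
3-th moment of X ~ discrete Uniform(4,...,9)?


E[X^3] = (1/6) * sum(x^3 for x=4..9)
= 1989/6 = 663/2

663/2


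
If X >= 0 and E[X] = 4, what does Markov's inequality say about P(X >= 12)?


Markov: P(X >= a) <= E[X]/a
P(X >= 12) <= 4/12 = 1/3

1/3


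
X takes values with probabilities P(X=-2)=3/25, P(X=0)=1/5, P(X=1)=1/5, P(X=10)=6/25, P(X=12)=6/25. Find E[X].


E[X] = sum(x * P(x))
= -2*3/25 + 0*1/5 + 1*1/5 + 10*6/25 + 12*6/25
= 131/25

131/25


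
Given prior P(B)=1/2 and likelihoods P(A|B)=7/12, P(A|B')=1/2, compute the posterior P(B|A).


P(A) = P(A|B)P(B) + P(A|B')P(B') = 7/12*1/2 + 1/2*1/2 = 13/24
P(B|A) = P(A|B)P(B)/P(A) = (7/24)/(13/24) = 7/13

7/13


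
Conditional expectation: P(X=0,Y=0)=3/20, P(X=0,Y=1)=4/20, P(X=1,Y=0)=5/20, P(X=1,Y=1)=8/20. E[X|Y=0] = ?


P(Y=0) = 8/20
E[X|Y=0] = (0*3 + 1*5)/8 = 5/8

5/8


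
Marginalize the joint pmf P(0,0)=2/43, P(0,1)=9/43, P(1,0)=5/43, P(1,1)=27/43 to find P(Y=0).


P(Y=0) = P(0,0)+P(1,0) = 2/43 + 5/43 = 7/43

7/43


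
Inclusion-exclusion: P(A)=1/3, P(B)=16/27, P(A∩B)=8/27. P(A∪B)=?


P(A∪B) = P(A) + P(B) - P(A∩B)
= 1/3 + 16/27 - 8/27 = 17/27

17/27


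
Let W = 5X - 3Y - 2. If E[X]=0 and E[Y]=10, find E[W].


E[5X - 3Y - 2] = 5*E[X] - 3*E[Y] - 2
= (5)*(0) + (-3)*(10) + (-2)
= 0 - 30 - 2 = -32

-32


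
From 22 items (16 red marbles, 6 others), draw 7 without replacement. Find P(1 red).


P(X=1) = C(16,1)*C(6,6) / C(22,7)
= 16*1 / 170544
= 16/170544 = 1/10659

1/10659


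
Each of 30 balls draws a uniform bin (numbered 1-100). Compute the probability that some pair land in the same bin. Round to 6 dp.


P(all different) = prod((100-i)/100 for i=0..29) = 0.007791
P(at least one match) = 1 - 0.007791 = 0.992209

0.992209


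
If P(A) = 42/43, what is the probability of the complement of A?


P(A') = 1 - P(A) = 1 - 42/43 = 1/43

1/43


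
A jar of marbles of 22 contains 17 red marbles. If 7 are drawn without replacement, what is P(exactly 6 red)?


P(X=6) = C(17,6)*C(5,1) / C(22,7)
= 12376*5 / 170544
= 61880/170544 = 455/1254

455/1254


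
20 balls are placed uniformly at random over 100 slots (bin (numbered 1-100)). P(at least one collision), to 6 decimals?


P(all different) = prod((100-i)/100 for i=0..19) = 0.130400
P(at least one match) = 1 - 0.130400 = 0.869600

0.869600


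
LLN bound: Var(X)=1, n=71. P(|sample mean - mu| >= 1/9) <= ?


Var(Xbar) = Var(X)/n = 1/71
Chebyshev: P(|Xbar-mu| >= 1/9) <= Var(Xbar)/(1/9)^2 = (1/71)/(1/81) = 81/71
Bound exceeds 1, so trivial bound: 1

1


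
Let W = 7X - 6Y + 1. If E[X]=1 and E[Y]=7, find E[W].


E[7X - 6Y + 1] = 7*E[X] - 6*E[Y] + 1
= (7)*(1) + (-6)*(7) + (1)
= 7 - 42 + 1 = -34

-34


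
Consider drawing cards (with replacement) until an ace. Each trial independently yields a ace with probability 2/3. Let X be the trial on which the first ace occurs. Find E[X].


For geometric (trials until first success), E[X] = 1/p = 1/(2/3) = 3/2

3/2
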